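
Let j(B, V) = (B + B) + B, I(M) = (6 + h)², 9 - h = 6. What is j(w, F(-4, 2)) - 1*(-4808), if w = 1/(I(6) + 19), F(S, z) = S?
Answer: 480803/100 ≈ 4808.0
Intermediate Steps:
h = 3 (h = 9 - 1*6 = 9 - 6 = 3)
I(M) = 81 (I(M) = (6 + 3)² = 9² = 81)
w = 1/100 (w = 1/(81 + 19) = 1/100 ≈ 0.010000)
j(B, V) = 3*B (j(B, V) = 2*B + B = 3*B)
j(w, F(-4, 2)) - 1*(-4808) = 3*(1/100) - 1*(-4808) = 3/100 + 4808 = 480803/100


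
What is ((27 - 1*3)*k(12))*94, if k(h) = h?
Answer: 27072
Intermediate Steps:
((27 - 1*3)*k(12))*94 = ((27 - 1*3)*12)*94 = ((27 - 3)*12)*94 = (24*12)*94 = 288*94 = 27072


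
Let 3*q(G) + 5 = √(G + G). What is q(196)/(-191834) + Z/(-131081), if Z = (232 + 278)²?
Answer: -149687414795/75437377662 - 7*√2/287751 ≈ -1.9843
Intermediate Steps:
q(G) = -5/3 + √2*√G/3 (q(G) = -5/3 + √(G + G)/3 = -5/3 + √(2*G)/3 = -5/3 + (√2*√G)/3 = -5/3 + √2*√G/3)
Z = 260100 (Z = 510² = 260100)
q(196)/(-191834) + Z/(-131081) = (-5/3 + √2*√196/3)/(-191834) + 260100/(-131081) = (-5/3 + (⅓)*√2*14)*(-1/191834) + 260100*(-1/131081) = (-5/3 + 14*√2/3)*(-1/191834) - 260100/131081 = (5/575502 - 7*√2/287751) - 260100/131081 = -149687414795/75437377662 - 7*√2/287751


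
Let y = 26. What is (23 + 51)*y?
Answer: 1924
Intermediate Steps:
(23 + 51)*y = (23 + 51)*26 = 74*26 = 1924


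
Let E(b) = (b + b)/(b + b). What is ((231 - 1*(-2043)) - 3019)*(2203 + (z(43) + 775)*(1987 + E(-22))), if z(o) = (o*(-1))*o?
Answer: 1589017205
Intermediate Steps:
z(o) = -o² (z(o) = (-o)*o = -o²)
E(b) = 1 (E(b) = (2*b)/((2*b)) = (2*b)*(1/(2*b)) = 1)
((231 - 1*(-2043)) - 3019)*(2203 + (z(43) + 775)*(1987 + E(-22))) = ((231 - 1*(-2043)) - 3019)*(2203 + (-1*43² + 775)*(1987 + 1)) = ((231 + 2043) - 3019)*(2203 + (-1*1849 + 775)*1988) = (2274 - 3019)*(2203 + (-1849 + 775)*1988) = -745*(2203 - 1074*1988) = -745*(2203 - 2135112) = -745*(-2132909) = 1589017205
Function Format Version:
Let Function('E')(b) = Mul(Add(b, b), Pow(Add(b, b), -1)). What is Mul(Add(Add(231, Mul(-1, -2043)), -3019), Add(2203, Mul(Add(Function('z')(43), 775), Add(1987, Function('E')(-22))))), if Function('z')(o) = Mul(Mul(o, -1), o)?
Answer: 1589017205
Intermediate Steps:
Function('z')(o) = Mul(-1, Pow(o, 2)) (Function('z')(o) = Mul(Mul(-1, o), o) = Mul(-1, Pow(o, 2)))
Function('E')(b) = 1 (Function('E')(b) = Mul(Mul(2, b), Pow(Mul(2, b), -1)) = Mul(Mul(2, b), Mul(Rational(1, 2), Pow(b, -1))) = 1)
Mul(Add(Add(231, Mul(-1, -2043)), -3019), Add(2203, Mul(Add(Function('z')(43), 775), Add(1987, Function('E')(-22))))) = Mul(Add(Add(231, Mul(-1, -2043)), -3019), Add(2203, Mul(Add(Mul(-1, Pow(43, 2)), 775), Add(1987, 1)))) = Mul(Add(Add(231, 2043), -3019), Add(2203, Mul(Add(Mul(-1, 1849), 775), 1988))) = Mul(Add(2274, -3019), Add(2203, Mul(Add(-1849, 775), 1988))) = Mul(-745, Add(2203, Mul(-1074, 1988))) = Mul(-745, Add(2203, -2135112)) = Mul(-745, -2132909) = 1589017205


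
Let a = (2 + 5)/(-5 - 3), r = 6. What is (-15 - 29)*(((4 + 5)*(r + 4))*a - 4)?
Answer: 3641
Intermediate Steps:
a = -7/8 (a = 7/(-8) = 7*(-⅛) = -7/8 ≈ -0.87500)
(-15 - 29)*(((4 + 5)*(r + 4))*a - 4) = (-15 - 29)*(((4 + 5)*(6 + 4))*(-7/8) - 4) = -44*((9*10)*(-7/8) - 4) = -44*(90*(-7/8) - 4) = -44*(-315/4 - 4) = -44*(-331/4) = 3641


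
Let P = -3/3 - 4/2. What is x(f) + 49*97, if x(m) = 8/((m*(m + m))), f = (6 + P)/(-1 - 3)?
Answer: 42841/9 ≈ 4760.1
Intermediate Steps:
P = -3 (P = -3*⅓ - 4*½ = -1 - 2 = -3)
f = -¾ (f = (6 - 3)/(-1 - 3) = 3/(-4) = 3*(-¼) = -¾ ≈ -0.75000)
x(m) = 4/m² (x(m) = 8/((m*(2*m))) = 8/((2*m²)) = 8*(1/(2*m²)) = 4/m²)
x(f) + 49*97 = 4/(-¾)² + 49*97 = 4*(16/9) + 4753 = 64/9 + 4753 = 42841/9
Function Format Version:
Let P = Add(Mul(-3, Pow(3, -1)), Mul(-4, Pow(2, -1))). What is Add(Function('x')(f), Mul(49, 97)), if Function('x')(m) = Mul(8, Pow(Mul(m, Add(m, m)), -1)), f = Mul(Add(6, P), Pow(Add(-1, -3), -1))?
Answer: Rational(42841, 9) ≈ 4760.1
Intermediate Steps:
P = -3 (P = Add(Mul(-3, Rational(1, 3)), Mul(-4, Rational(1, 2))) = Add(-1, -2) = -3)
f = Rational(-3, 4) (f = Mul(Add(6, -3), Pow(Add(-1, -3), -1)) = Mul(3, Pow(-4, -1)) = Mul(3, Rational(-1, 4)) = Rational(-3, 4) ≈ -0.75000)
Function('x')(m) = Mul(4, Pow(m, -2)) (Function('x')(m) = Mul(8, Pow(Mul(m, Mul(2, m)), -1)) = Mul(8, Pow(Mul(2, Pow(m, 2)), -1)) = Mul(8, Mul(Rational(1, 2), Pow(m, -2))) = Mul(4, Pow(m, -2)))
Add(Function('x')(f), Mul(49, 97)) = Add(Mul(4, Pow(Rational(-3, 4), -2)), Mul(49, 97)) = Add(Mul(4, Rational(16, 9)), 4753) = Add(Rational(64, 9), 4753) = Rational(42841, 9)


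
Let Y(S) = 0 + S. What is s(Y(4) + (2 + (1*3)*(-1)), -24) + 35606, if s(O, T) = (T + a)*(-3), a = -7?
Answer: 35699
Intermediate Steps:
Y(S) = S
s(O, T) = 21 - 3*T (s(O, T) = (T - 7)*(-3) = (-7 + T)*(-3) = 21 - 3*T)
s(Y(4) + (2 + (1*3)*(-1)), -24) + 35606 = (21 - 3*(-24)) + 35606 = (21 + 72) + 35606 = 93 + 35606 = 35699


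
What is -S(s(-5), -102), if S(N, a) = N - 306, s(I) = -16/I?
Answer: 1514/5 ≈ 302.80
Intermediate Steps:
S(N, a) = -306 + N
-S(s(-5), -102) = -(-306 - 16/(-5)) = -(-306 - 16*(-1/5)) = -(-306 + 16/5) = -1*(-1514/5) = 1514/5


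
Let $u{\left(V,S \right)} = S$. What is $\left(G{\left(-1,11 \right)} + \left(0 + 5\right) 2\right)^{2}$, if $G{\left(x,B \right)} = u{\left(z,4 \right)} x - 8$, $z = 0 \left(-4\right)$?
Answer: $4$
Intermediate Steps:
$z = 0$
$G{\left(x,B \right)} = -8 + 4 x$ ($G{\left(x,B \right)} = 4 x - 8 = -8 + 4 x$)
$\left(G{\left(-1,11 \right)} + \left(0 + 5\right) 2\right)^{2} = \left(\left(-8 + 4 \left(-1\right)\right) + \left(0 + 5\right) 2\right)^{2} = \left(\left(-8 - 4\right) + 5 \cdot 2\right)^{2} = \left(-12 + 10\right)^{2} = \left(-2\right)^{2} = 4$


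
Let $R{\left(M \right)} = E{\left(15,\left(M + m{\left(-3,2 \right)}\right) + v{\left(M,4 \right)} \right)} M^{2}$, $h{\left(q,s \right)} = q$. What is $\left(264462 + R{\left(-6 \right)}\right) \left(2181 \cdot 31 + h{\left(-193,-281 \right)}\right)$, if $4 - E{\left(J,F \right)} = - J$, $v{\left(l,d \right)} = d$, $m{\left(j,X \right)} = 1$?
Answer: $17875613028$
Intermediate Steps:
$E{\left(J,F \right)} = 4 + J$ ($E{\left(J,F \right)} = 4 - - J = 4 + J$)
$R{\left(M \right)} = 19 M^{2}$ ($R{\left(M \right)} = \left(4 + 15\right) M^{2} = 19 M^{2}$)
$\left(264462 + R{\left(-6 \right)}\right) \left(2181 \cdot 31 + h{\left(-193,-281 \right)}\right) = \left(264462 + 19 \left(-6\right)^{2}\right) \left(2181 \cdot 31 - 193\right) = \left(264462 + 19 \cdot 36\right) \left(67611 - 193\right) = \left(264462 + 684\right) 67418 = 265146 \cdot 67418 = 17875613028$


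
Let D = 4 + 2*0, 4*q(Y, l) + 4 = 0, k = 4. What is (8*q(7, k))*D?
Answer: -32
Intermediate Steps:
q(Y, l) = -1 (q(Y, l) = -1 + (¼)*0 = -1 + 0 = -1)
D = 4 (D = 4 + 0 = 4)
(8*q(7, k))*D = (8*(-1))*4 = -8*4 = -32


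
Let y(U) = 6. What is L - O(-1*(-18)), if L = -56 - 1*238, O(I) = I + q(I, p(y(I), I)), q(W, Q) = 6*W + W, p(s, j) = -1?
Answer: -438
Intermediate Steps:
q(W, Q) = 7*W
O(I) = 8*I (O(I) = I + 7*I = 8*I)
L = -294 (L = -56 - 238 = -294)
L - O(-1*(-18)) = -294 - 8*(-1*(-18)) = -294 - 8*18 = -294 - 1*144 = -294 - 144 = -438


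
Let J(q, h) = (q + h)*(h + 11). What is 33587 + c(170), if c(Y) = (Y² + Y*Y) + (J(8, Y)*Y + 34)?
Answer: 5568481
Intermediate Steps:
J(q, h) = (11 + h)*(h + q) (J(q, h) = (h + q)*(11 + h) = (11 + h)*(h + q))
c(Y) = 34 + 2*Y² + Y*(88 + Y² + 19*Y) (c(Y) = (Y² + Y*Y) + ((Y² + 11*Y + 11*8 + Y*8)*Y + 34) = (Y² + Y²) + ((Y² + 11*Y + 88 + 8*Y)*Y + 34) = 2*Y² + ((88 + Y² + 19*Y)*Y + 34) = 2*Y² + (Y*(88 + Y² + 19*Y) + 34) = 2*Y² + (34 + Y*(88 + Y² + 19*Y)) = 34 + 2*Y² + Y*(88 + Y² + 19*Y))
33587 + c(170) = 33587 + (34 + 170³ + 21*170² + 88*170) = 33587 + (34 + 4913000 + 21*28900 + 14960) = 33587 + (34 + 4913000 + 606900 + 14960) = 33587 + 5534894 = 5568481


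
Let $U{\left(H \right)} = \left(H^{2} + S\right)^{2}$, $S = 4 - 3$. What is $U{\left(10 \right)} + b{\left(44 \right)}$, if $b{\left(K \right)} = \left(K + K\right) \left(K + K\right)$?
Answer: $17945$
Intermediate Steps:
$S = 1$ ($S = 4 - 3 = 1$)
$U{\left(H \right)} = \left(1 + H^{2}\right)^{2}$ ($U{\left(H \right)} = \left(H^{2} + 1\right)^{2} = \left(1 + H^{2}\right)^{2}$)
$b{\left(K \right)} = 4 K^{2}$ ($b{\left(K \right)} = 2 K 2 K = 4 K^{2}$)
$U{\left(10 \right)} + b{\left(44 \right)} = \left(1 + 10^{2}\right)^{2} + 4 \cdot 44^{2} = \left(1 + 100\right)^{2} + 4 \cdot 1936 = 101^{2} + 7744 = 10201 + 7744 = 17945$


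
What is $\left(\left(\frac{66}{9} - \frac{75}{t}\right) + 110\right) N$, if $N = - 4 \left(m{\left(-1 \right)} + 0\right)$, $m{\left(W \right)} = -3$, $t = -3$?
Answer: $1708$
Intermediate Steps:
$N = 12$ ($N = - 4 \left(-3 + 0\right) = \left(-4\right) \left(-3\right) = 12$)
$\left(\left(\frac{66}{9} - \frac{75}{t}\right) + 110\right) N = \left(\left(\frac{66}{9} - \frac{75}{-3}\right) + 110\right) 12 = \left(\left(66 \cdot \frac{1}{9} - -25\right) + 110\right) 12 = \left(\left(\frac{22}{3} + 25\right) + 110\right) 12 = \left(\frac{97}{3} + 110\right) 12 = \frac{427}{3} \cdot 12 = 1708$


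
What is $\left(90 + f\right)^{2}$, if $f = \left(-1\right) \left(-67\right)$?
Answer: $24649$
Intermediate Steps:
$f = 67$
$\left(90 + f\right)^{2} = \left(90 + 67\right)^{2} = 157^{2} = 24649$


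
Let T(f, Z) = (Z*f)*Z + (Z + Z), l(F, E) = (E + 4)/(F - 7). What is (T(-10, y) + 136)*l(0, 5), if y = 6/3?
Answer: -900/7 ≈ -128.57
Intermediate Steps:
l(F, E) = (4 + E)/(-7 + F)
y = 2 (y = 6*(1/3) = 2)
T(f, Z) = 2*Z + f*Z**2 (T(f, Z) = f*Z**2 + 2*Z = 2*Z + f*Z**2)
(T(-10, y) + 136)*l(0, 5) = (2*(2 + 2*(-10)) + 136)*((4 + 5)/(-7 + 0)) = (2*(2 - 20) + 136)*(9/(-7)) = (2*(-18) + 136)*(-1/7*9) = (-36 + 136)*(-9/7) = 100*(-9/7) = -900/7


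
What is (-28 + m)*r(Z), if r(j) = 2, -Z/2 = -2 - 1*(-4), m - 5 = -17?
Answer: -80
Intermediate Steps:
m = -12 (m = 5 - 17 = -12)
Z = -4 (Z = -2*(-2 - 1*(-4)) = -2*(-2 + 4) = -2*2 = -4)
(-28 + m)*r(Z) = (-28 - 12)*2 = -40*2 = -80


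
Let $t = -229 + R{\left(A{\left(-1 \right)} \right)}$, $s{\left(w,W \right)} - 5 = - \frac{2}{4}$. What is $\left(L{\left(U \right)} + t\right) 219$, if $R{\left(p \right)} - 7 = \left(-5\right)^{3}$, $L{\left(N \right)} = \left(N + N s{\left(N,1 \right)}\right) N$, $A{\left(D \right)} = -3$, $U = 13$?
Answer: $\frac{255135}{2} \approx 1.2757 \cdot 10^{5}$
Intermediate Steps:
$s{\left(w,W \right)} = \frac{9}{2}$ ($s{\left(w,W \right)} = 5 - \frac{2}{4} = 5 - \frac{1}{2} = \frac{9}{2}$)
$L{\left(N \right)} = \frac{11 N^{2}}{2}$ ($L{\left(N \right)} = \left(N + N \frac{9}{2}\right) N = \left(N + \frac{9 N}{2}\right) N = \frac{11 N}{2} N = \frac{11 N^{2}}{2}$)
$R{\left(p \right)} = -118$ ($R{\left(p \right)} = 7 + \left(-5\right)^{3} = 7 - 125 = -118$)
$t = -347$ ($t = -229 - 118 = -347$)
$\left(L{\left(U \right)} + t\right) 219 = \left(\frac{11 \cdot 13^{2}}{2} - 347\right) 219 = \left(\frac{11}{2} \cdot 169 - 347\right) 219 = \left(\frac{1859}{2} - 347\right) 219 = \frac{1165}{2} \cdot 219 = \frac{255135}{2}$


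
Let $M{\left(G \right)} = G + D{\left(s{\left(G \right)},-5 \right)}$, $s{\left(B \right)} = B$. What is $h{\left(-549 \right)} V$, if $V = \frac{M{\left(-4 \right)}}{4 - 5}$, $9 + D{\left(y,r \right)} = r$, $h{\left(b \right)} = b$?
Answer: $-9882$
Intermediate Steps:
$D{\left(y,r \right)} = -9 + r$
$M{\left(G \right)} = -14 + G$ ($M{\left(G \right)} = G - 14 = -14 + G$)
$V = 18$ ($V = \frac{-14 - 4}{4 - 5} = \frac{1}{-1} \left(-18\right) = \left(-1\right) \left(-18\right) = 18$)
$h{\left(-549 \right)} V = \left(-549\right) 18 = -9882$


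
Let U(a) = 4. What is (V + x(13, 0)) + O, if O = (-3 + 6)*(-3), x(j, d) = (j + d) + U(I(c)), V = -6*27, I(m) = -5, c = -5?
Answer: -154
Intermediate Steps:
V = -162
x(j, d) = 4 + d + j (x(j, d) = (j + d) + 4 = (d + j) + 4 = 4 + d + j)
O = -9 (O = 3*(-3) = -9)
(V + x(13, 0)) + O = (-162 + (4 + 0 + 13)) - 9 = (-162 + 17) - 9 = -145 - 9 = -154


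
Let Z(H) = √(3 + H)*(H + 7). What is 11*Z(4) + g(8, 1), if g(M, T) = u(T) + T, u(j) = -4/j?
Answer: -3 + 121*√7 ≈ 317.14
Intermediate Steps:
Z(H) = √(3 + H)*(7 + H)
g(M, T) = T - 4/T (g(M, T) = -4/T + T = T - 4/T)
11*Z(4) + g(8, 1) = 11*(√(3 + 4)*(7 + 4)) + (1 - 4/1) = 11*(√7*11) + (1 - 4*1) = 11*(11*√7) + (1 - 4) = 121*√7 - 3 = -3 + 121*√7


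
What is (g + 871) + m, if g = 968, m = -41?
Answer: 1798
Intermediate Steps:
(g + 871) + m = (968 + 871) - 41 = 1839 - 41 = 1798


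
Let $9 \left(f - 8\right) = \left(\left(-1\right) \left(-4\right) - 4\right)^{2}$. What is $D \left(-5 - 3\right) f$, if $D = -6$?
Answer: $384$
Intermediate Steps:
$f = 8$ ($f = 8 + \frac{\left(\left(-1\right) \left(-4\right) - 4\right)^{2}}{9} = 8 + \frac{\left(4 - 4\right)^{2}}{9} = 8 + \frac{0^{2}}{9} = 8 + \frac{1}{9} \cdot 0 = 8 + 0 = 8$)
$D \left(-5 - 3\right) f = - 6 \left(-5 - 3\right) 8 = \left(-6\right) \left(-8\right) 8 = 48 \cdot 8 = 384$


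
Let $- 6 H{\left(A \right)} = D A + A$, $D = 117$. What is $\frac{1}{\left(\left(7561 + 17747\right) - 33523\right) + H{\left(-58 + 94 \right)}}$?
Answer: $- \frac{1}{8923} \approx -0.00011207$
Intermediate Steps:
$H{\left(A \right)} = - \frac{59 A}{3}$ ($H{\left(A \right)} = - \frac{117 A + A}{6} = - \frac{118 A}{6} = - \frac{59 A}{3}$)
$\frac{1}{\left(\left(7561 + 17747\right) - 33523\right) + H{\left(-58 + 94 \right)}} = \frac{1}{\left(\left(7561 + 17747\right) - 33523\right) - \frac{59 \left(-58 + 94\right)}{3}} = \frac{1}{\left(25308 - 33523\right) - 708} = \frac{1}{-8215 - 708} = \frac{1}{-8923} = - \frac{1}{8923}$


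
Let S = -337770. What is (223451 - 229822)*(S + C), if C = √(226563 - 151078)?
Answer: 2151932670 - 6371*√75485 ≈ 2.1502e+9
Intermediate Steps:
C = √75485 ≈ 274.75
(223451 - 229822)*(S + C) = (223451 - 229822)*(-337770 + √75485) = -6371*(-337770 + √75485) = 2151932670 - 6371*√75485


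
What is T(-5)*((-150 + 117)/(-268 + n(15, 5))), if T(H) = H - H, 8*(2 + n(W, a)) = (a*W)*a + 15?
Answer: 0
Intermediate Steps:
n(W, a) = -⅛ + W*a²/8 (n(W, a) = -2 + ((a*W)*a + 15)/8 = -2 + ((W*a)*a + 15)/8 = -2 + (W*a² + 15)/8 = -2 + (15 + W*a²)/8 = -2 + (15/8 + W*a²/8) = -⅛ + W*a²/8)
T(H) = 0
T(-5)*((-150 + 117)/(-268 + n(15, 5))) = 0*((-150 + 117)/(-268 + (-⅛ + (⅛)*15*5²))) = 0*(-33/(-268 + (-⅛ + (⅛)*15*25))) = 0*(-33/(-268 + (-⅛ + 375/8))) = 0*(-33/(-268 + 187/4)) = 0*(-33/(-885/4)) = 0*(-33*(-4/885)) = 0*(44/295) = 0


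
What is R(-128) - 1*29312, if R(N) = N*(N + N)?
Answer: 3456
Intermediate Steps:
R(N) = 2*N² (R(N) = N*(2*N) = 2*N²)
R(-128) - 1*29312 = 2*(-128)² - 1*29312 = 2*16384 - 29312 = 32768 - 29312 = 3456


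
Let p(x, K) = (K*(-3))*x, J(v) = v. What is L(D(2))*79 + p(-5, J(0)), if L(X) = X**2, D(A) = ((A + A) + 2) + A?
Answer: 5056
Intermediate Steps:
D(A) = 2 + 3*A (D(A) = (2*A + 2) + A = (2 + 2*A) + A = 2 + 3*A)
p(x, K) = -3*K*x (p(x, K) = (-3*K)*x = -3*K*x)
L(D(2))*79 + p(-5, J(0)) = (2 + 3*2)**2*79 - 3*0*(-5) = (2 + 6)**2*79 + 0 = 8**2*79 + 0 = 64*79 + 0 = 5056 + 0 = 5056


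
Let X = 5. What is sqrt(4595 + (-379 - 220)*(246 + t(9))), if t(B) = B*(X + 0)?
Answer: I*sqrt(169714) ≈ 411.96*I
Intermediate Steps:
t(B) = 5*B (t(B) = B*(5 + 0) = B*5 = 5*B)
sqrt(4595 + (-379 - 220)*(246 + t(9))) = sqrt(4595 + (-379 - 220)*(246 + 5*9)) = sqrt(4595 - 599*(246 + 45)) = sqrt(4595 - 599*291) = sqrt(4595 - 174309) = sqrt(-169714) = I*sqrt(169714)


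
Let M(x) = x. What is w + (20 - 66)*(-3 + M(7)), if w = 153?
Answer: -31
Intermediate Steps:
w + (20 - 66)*(-3 + M(7)) = 153 + (20 - 66)*(-3 + 7) = 153 - 46*4 = 153 - 184 = -31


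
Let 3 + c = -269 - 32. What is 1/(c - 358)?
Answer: -1/662 ≈ -0.0015106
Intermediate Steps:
c = -304 (c = -3 + (-269 - 32) = -3 - 301 = -304)
1/(c - 358) = 1/(-304 - 358) = 1/(-662) = -1/662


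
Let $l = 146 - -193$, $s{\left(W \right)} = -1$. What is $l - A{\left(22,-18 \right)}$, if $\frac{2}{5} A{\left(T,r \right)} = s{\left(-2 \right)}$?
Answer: $\frac{683}{2} \approx 341.5$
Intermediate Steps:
$A{\left(T,r \right)} = - \frac{5}{2}$ ($A{\left(T,r \right)} = \frac{5}{2} \left(-1\right) = - \frac{5}{2}$)
$l = 339$ ($l = 146 + 193 = 339$)
$l - A{\left(22,-18 \right)} = 339 - - \frac{5}{2} = 339 + \frac{5}{2} = \frac{683}{2}$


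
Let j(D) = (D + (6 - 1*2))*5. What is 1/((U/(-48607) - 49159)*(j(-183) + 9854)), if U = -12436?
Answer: -48607/21407163870843 ≈ -2.2706e-9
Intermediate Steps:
j(D) = 20 + 5*D (j(D) = (D + (6 - 2))*5 = (D + 4)*5 = (4 + D)*5 = 20 + 5*D)
1/((U/(-48607) - 49159)*(j(-183) + 9854)) = 1/((-12436/(-48607) - 49159)*((20 + 5*(-183)) + 9854)) = 1/((-12436*(-1/48607) - 49159)*((20 - 915) + 9854)) = 1/((12436/48607 - 49159)*(-895 + 9854)) = 1/(-2389459077/48607*8959) = 1/(-21407163870843/48607) = -48607/21407163870843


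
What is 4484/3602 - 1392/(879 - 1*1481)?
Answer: 1928338/542101 ≈ 3.5572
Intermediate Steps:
4484/3602 - 1392/(879 - 1*1481) = 4484*(1/3602) - 1392/(879 - 1481) = 2242/1801 - 1392/(-602) = 2242/1801 - 1392*(-1/602) = 2242/1801 + 696/301 = 1928338/542101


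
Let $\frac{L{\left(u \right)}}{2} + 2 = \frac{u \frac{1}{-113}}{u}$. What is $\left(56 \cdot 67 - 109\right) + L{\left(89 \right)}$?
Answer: $\frac{411205}{113} \approx 3639.0$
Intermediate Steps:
$L{\left(u \right)} = - \frac{454}{113}$ ($L{\left(u \right)} = -4 + 2 \frac{u \frac{1}{-113}}{u} = -4 + 2 \frac{u \left(- \frac{1}{113}\right)}{u} = -4 + 2 \frac{\left(- \frac{1}{113}\right) u}{u} = -4 + 2 \left(- \frac{1}{113}\right) = -4 - \frac{2}{113} = - \frac{454}{113}$)
$\left(56 \cdot 67 - 109\right) + L{\left(89 \right)} = \left(56 \cdot 67 - 109\right) - \frac{454}{113} = \left(3752 - 109\right) - \frac{454}{113} = 3643 - \frac{454}{113} = \frac{411205}{113}$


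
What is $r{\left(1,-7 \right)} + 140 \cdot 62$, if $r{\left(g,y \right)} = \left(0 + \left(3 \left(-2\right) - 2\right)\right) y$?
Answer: $8736$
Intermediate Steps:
$r{\left(g,y \right)} = - 8 y$ ($r{\left(g,y \right)} = \left(0 - 8\right) y = - 8 y$)
$r{\left(1,-7 \right)} + 140 \cdot 62 = \left(-8\right) \left(-7\right) + 140 \cdot 62 = 56 + 8680 = 8736$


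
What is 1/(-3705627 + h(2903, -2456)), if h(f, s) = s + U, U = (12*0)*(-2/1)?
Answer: -1/3708083 ≈ -2.6968e-7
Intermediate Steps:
U = 0 (U = 0*(-2*1) = 0*(-2) = 0)
h(f, s) = s (h(f, s) = s + 0 = s)
1/(-3705627 + h(2903, -2456)) = 1/(-3705627 - 2456) = 1/(-3708083) = -1/3708083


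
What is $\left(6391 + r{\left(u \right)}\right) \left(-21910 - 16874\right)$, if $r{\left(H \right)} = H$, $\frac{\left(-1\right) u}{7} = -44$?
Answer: $-259814016$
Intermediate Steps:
$u = 308$ ($u = \left(-7\right) \left(-44\right) = 308$)
$\left(6391 + r{\left(u \right)}\right) \left(-21910 - 16874\right) = \left(6391 + 308\right) \left(-21910 - 16874\right) = 6699 \left(-38784\right) = -259814016$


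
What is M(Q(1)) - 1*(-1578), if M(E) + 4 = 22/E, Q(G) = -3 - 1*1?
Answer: 3137/2 ≈ 1568.5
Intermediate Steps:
Q(G) = -4 (Q(G) = -3 - 1 = -4)
M(E) = -4 + 22/E
M(Q(1)) - 1*(-1578) = (-4 + 22/(-4)) - 1*(-1578) = (-4 + 22*(-¼)) + 1578 = (-4 - 11/2) + 1578 = -19/2 + 1578 = 3137/2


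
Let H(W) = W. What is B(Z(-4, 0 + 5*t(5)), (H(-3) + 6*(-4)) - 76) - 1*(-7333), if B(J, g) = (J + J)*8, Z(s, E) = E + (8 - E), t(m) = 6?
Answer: 7461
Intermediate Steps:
Z(s, E) = 8
B(J, g) = 16*J (B(J, g) = (2*J)*8 = 16*J)
B(Z(-4, 0 + 5*t(5)), (H(-3) + 6*(-4)) - 76) - 1*(-7333) = 16*8 - 1*(-7333) = 128 + 7333 = 7461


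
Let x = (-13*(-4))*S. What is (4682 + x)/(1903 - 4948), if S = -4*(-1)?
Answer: -326/203 ≈ -1.6059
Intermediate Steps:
S = 4
x = 208 (x = -13*(-4)*4 = 52*4 = 208)
(4682 + x)/(1903 - 4948) = (4682 + 208)/(1903 - 4948) = 4890/(-3045) = 4890*(-1/3045) = -326/203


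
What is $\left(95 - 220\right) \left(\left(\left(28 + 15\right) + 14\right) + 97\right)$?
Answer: $-19250$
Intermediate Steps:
$\left(95 - 220\right) \left(\left(\left(28 + 15\right) + 14\right) + 97\right) = - 125 \left(\left(43 + 14\right) + 97\right) = - 125 \left(57 + 97\right) = \left(-125\right) 154 = -19250$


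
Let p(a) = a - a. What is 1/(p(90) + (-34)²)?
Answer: 1/1156 ≈ 0.00086505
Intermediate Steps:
p(a) = 0
1/(p(90) + (-34)²) = 1/(0 + (-34)²) = 1/(0 + 1156) = 1/1156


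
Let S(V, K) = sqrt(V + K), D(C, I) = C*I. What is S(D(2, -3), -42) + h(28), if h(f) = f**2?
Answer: 784 + 4*I*sqrt(3) ≈ 784.0 + 6.9282*I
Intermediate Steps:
S(V, K) = sqrt(K + V)
S(D(2, -3), -42) + h(28) = sqrt(-42 + 2*(-3)) + 28**2 = sqrt(-42 - 6) + 784 = sqrt(-48) + 784 = 4*I*sqrt(3) + 784 = 784 + 4*I*sqrt(3)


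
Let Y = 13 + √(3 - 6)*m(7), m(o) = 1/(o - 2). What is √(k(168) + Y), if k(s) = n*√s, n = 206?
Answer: √(325 + 10300*√42 + 5*I*√3)/5 ≈ 51.798 + 0.0033438*I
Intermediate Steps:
m(o) = 1/(-2 + o)
k(s) = 206*√s
Y = 13 + I*√3/5 (Y = 13 + √(3 - 6)/(-2 + 7) = 13 + √(-3)/5 = 13 + (I*√3)*(⅕) = 13 + I*√3/5 ≈ 13.0 + 0.34641*I)
√(k(168) + Y) = √(206*√168 + (13 + I*√3/5)) = √(206*(2*√42) + (13 + I*√3/5)) = √(412*√42 + (13 + I*√3/5)) = √(13 + 412*√42 + I*√3/5)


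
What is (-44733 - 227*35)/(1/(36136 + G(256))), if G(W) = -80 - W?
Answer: -1885872400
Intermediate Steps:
(-44733 - 227*35)/(1/(36136 + G(256))) = (-44733 - 227*35)/(1/(36136 + (-80 - 1*256))) = (-44733 - 1*7945)/(1/(36136 + (-80 - 256))) = (-44733 - 7945)/(1/(36136 - 336)) = -52678/(1/35800) = -52678/1/35800 = -52678*35800 = -1885872400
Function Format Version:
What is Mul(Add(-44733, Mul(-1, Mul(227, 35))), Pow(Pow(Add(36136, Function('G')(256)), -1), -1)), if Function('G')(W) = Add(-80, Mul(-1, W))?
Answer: -1885872400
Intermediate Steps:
Mul(Add(-44733, Mul(-1, Mul(227, 35))), Pow(Pow(Add(36136, Function('G')(256)), -1), -1)) = Mul(Add(-44733, Mul(-1, Mul(227, 35))), Pow(Pow(Add(36136, Add(-80, Mul(-1, 256))), -1), -1)) = Mul(Add(-44733, Mul(-1, 7945)), Pow(Pow(Add(36136, Add(-80, -256)), -1), -1)) = Mul(Add(-44733, -7945), Pow(Pow(Add(36136, -336), -1), -1)) = Mul(-52678, Pow(Pow(35800, -1), -1)) = Mul(-52678, Pow(Rational(1, 35800), -1)) = Mul(-52678, 35800) = -1885872400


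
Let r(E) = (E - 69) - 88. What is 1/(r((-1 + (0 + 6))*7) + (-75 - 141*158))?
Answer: -1/22475 ≈ -4.4494e-5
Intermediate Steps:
r(E) = -157 + E (r(E) = (-69 + E) - 88 = -157 + E)
1/(r((-1 + (0 + 6))*7) + (-75 - 141*158)) = 1/((-157 + (-1 + (0 + 6))*7) + (-75 - 141*158)) = 1/((-157 + (-1 + 6)*7) + (-75 - 22278)) = 1/((-157 + 5*7) - 22353) = 1/((-157 + 35) - 22353) = 1/(-122 - 22353) = 1/(-22475) = -1/22475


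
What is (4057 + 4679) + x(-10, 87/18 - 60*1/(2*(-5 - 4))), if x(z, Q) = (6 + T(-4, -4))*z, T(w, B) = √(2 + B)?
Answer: 8676 - 10*I*√2 ≈ 8676.0 - 14.142*I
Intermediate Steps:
x(z, Q) = z*(6 + I*√2) (x(z, Q) = (6 + √(2 - 4))*z = (6 + √(-2))*z = (6 + I*√2)*z = z*(6 + I*√2))
(4057 + 4679) + x(-10, 87/18 - 60*1/(2*(-5 - 4))) = (4057 + 4679) - 10*(6 + I*√2) = 8736 + (-60 - 10*I*√2) = 8676 - 10*I*√2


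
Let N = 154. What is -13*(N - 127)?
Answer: -351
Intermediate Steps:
-13*(N - 127) = -13*(154 - 127) = -13*27 = -351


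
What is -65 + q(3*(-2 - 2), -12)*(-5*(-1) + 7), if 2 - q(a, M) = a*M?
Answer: -1769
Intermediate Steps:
q(a, M) = 2 - M*a (q(a, M) = 2 - a*M = 2 - M*a)
-65 + q(3*(-2 - 2), -12)*(-5*(-1) + 7) = -65 + (2 - 1*(-12)*3*(-2 - 2))*(-5*(-1) + 7) = -65 + (2 - 1*(-12)*3*(-4))*(5 + 7) = -65 + (2 - 1*(-12)*(-12))*12 = -65 + (2 - 144)*12 = -65 - 142*12 = -65 - 1704 = -1769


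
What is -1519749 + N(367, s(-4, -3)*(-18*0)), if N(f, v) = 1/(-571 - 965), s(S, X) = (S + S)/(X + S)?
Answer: -2334334465/1536 ≈ -1.5197e+6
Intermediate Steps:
s(S, X) = 2*S/(S + X) (s(S, X) = (2*S)/(S + X) = 2*S/(S + X))
N(f, v) = -1/1536 (N(f, v) = 1/(-1536) = -1/1536)
-1519749 + N(367, s(-4, -3)*(-18*0)) = -1519749 - 1/1536 = -2334334465/1536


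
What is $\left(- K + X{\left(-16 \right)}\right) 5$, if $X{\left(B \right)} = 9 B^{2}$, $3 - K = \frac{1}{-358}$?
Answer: $\frac{4118785}{358} \approx 11505.0$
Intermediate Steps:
$K = \frac{1075}{358}$ ($K = 3 - \frac{1}{-358} = 3 - - \frac{1}{358} = 3 + \frac{1}{358} = \frac{1075}{358} \approx 3.0028$)
$\left(- K + X{\left(-16 \right)}\right) 5 = \left(\left(-1\right) \frac{1075}{358} + 9 \left(-16\right)^{2}\right) 5 = \left(- \frac{1075}{358} + 9 \cdot 256\right) 5 = \left(- \frac{1075}{358} + 2304\right) 5 = \frac{823757}{358} \cdot 5 = \frac{4118785}{358}$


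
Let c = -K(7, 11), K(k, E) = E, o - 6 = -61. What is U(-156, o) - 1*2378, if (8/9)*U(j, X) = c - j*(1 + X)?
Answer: -94939/8 ≈ -11867.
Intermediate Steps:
o = -55 (o = 6 - 61 = -55)
c = -11 (c = -1*11 = -11)
U(j, X) = -99/8 - 9*j*(1 + X)/8 (U(j, X) = 9*(-11 - j*(1 + X))/8 = -99/8 - 9*j*(1 + X)/8)
U(-156, o) - 1*2378 = (-99/8 - 9/8*(-156) - 9/8*(-55)*(-156)) - 1*2378 = (-99/8 + 351/2 - 19305/2) - 2378 = -75915/8 - 2378 = -94939/8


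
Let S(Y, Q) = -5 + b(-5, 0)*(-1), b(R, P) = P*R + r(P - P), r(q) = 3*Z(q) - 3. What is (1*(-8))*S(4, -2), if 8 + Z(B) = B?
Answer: -176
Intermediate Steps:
Z(B) = -8 + B
r(q) = -27 + 3*q (r(q) = 3*(-8 + q) - 3 = (-24 + 3*q) - 3 = -27 + 3*q)
b(R, P) = -27 + P*R (b(R, P) = P*R + (-27 + 3*(P - P)) = P*R + (-27 + 3*0) = P*R + (-27 + 0) = P*R - 27 = -27 + P*R)
S(Y, Q) = 22 (S(Y, Q) = -5 + (-27 + 0*(-5))*(-1) = -5 + (-27 + 0)*(-1) = -5 - 27*(-1) = -5 + 27 = 22)
(1*(-8))*S(4, -2) = (1*(-8))*22 = -8*22 = -176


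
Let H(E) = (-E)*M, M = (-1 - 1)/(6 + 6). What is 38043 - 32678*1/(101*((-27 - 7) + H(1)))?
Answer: 780191697/20503 ≈ 38053.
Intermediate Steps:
M = -1/6 (M = -2/12 = -2*1/12 = -1/6 ≈ -0.16667)
H(E) = E/6 (H(E) = -E*(-1/6) = E/6)
38043 - 32678*1/(101*((-27 - 7) + H(1))) = 38043 - 32678*1/(101*((-27 - 7) + (1/6)*1)) = 38043 - 32678*1/(101*(-34 + 1/6)) = 38043 - 32678/(101*(-203/6)) = 38043 - 32678/(-20503/6) = 38043 - 32678*(-6/20503) = 38043 + 196068/20503 = 780191697/20503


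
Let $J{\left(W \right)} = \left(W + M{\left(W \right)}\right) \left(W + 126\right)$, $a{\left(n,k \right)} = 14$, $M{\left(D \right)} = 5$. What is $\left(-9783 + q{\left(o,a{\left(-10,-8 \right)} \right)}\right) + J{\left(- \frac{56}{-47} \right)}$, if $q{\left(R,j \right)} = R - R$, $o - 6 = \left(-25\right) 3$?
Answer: $- \frac{19871049}{2209} \approx -8995.5$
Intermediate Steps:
$o = -69$ ($o = 6 - 75 = -69$)
$q{\left(R,j \right)} = 0$
$J{\left(W \right)} = \left(5 + W\right) \left(126 + W\right)$ ($J{\left(W \right)} = \left(W + 5\right) \left(W + 126\right) = \left(5 + W\right) \left(126 + W\right)$)
$\left(-9783 + q{\left(o,a{\left(-10,-8 \right)} \right)}\right) + J{\left(- \frac{56}{-47} \right)} = \left(-9783 + 0\right) + \left(630 + \left(- \frac{56}{-47}\right)^{2} + 131 \left(- \frac{56}{-47}\right)\right) = -9783 + \left(630 + \left(\left(-56\right) \left(- \frac{1}{47}\right)\right)^{2} + 131 \left(\left(-56\right) \left(- \frac{1}{47}\right)\right)\right) = -9783 + \left(630 + \left(\frac{56}{47}\right)^{2} + 131 \cdot \frac{56}{47}\right) = -9783 + \left(630 + \frac{3136}{2209} + \frac{7336}{47}\right) = -9783 + \frac{1739598}{2209} = - \frac{19871049}{2209}$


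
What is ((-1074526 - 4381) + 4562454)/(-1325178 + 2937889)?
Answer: 3483547/1612711 ≈ 2.1601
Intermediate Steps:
((-1074526 - 4381) + 4562454)/(-1325178 + 2937889) = (-1078907 + 4562454)/1612711 = 3483547*(1/1612711) = 3483547/1612711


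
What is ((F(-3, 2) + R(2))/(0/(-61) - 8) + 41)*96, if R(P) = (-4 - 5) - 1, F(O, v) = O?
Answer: 4092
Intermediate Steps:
R(P) = -10 (R(P) = -9 - 1 = -10)
((F(-3, 2) + R(2))/(0/(-61) - 8) + 41)*96 = ((-3 - 10)/(0/(-61) - 8) + 41)*96 = (-13/(0*(-1/61) - 8) + 41)*96 = (-13/(0 - 8) + 41)*96 = (-13/(-8) + 41)*96 = (-13*(-⅛) + 41)*96 = (13/8 + 41)*96 = (341/8)*96 = 4092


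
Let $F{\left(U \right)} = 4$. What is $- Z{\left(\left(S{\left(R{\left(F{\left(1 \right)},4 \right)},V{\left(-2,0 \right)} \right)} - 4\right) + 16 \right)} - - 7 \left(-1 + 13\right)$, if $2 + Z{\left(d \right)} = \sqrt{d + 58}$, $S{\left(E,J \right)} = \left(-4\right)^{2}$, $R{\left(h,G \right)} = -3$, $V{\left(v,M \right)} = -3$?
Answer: $86 - \sqrt{86} \approx 76.726$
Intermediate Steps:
$S{\left(E,J \right)} = 16$
$Z{\left(d \right)} = -2 + \sqrt{58 + d}$ ($Z{\left(d \right)} = -2 + \sqrt{d + 58} = -2 + \sqrt{58 + d}$)
$- Z{\left(\left(S{\left(R{\left(F{\left(1 \right)},4 \right)},V{\left(-2,0 \right)} \right)} - 4\right) + 16 \right)} - - 7 \left(-1 + 13\right) = - (-2 + \sqrt{58 + \left(\left(16 - 4\right) + 16\right)}) - - 7 \left(-1 + 13\right) = - (-2 + \sqrt{58 + \left(12 + 16\right)}) - \left(-7\right) 12 = - (-2 + \sqrt{58 + 28}) - -84 = - (-2 + \sqrt{86}) + 84 = \left(2 - \sqrt{86}\right) + 84 = 86 - \sqrt{86}$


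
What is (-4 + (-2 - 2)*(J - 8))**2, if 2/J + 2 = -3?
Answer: 21904/25 ≈ 876.16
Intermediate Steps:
J = -2/5 (J = 2/(-2 - 3) = 2/(-5) = 2*(-1/5) = -2/5 ≈ -0.40000)
(-4 + (-2 - 2)*(J - 8))**2 = (-4 + (-2 - 2)*(-2/5 - 8))**2 = (-4 - 4*(-42/5))**2 = (-4 + 168/5)**2 = (148/5)**2 = 21904/25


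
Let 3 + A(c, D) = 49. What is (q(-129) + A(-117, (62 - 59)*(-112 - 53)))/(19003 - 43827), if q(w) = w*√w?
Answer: -23/12412 + 129*I*√129/24824 ≈ -0.001853 + 0.059022*I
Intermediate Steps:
A(c, D) = 46 (A(c, D) = -3 + 49 = 46)
q(w) = w^(3/2)
(q(-129) + A(-117, (62 - 59)*(-112 - 53)))/(19003 - 43827) = ((-129)^(3/2) + 46)/(19003 - 43827) = (-129*I*√129 + 46)/(-24824) = (46 - 129*I*√129)*(-1/24824) = -23/12412 + 129*I*√129/24824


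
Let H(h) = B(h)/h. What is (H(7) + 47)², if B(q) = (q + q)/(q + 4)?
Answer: 269361/121 ≈ 2226.1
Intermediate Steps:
B(q) = 2*q/(4 + q) (B(q) = (2*q)/(4 + q) = 2*q/(4 + q))
H(h) = 2/(4 + h) (H(h) = (2*h/(4 + h))/h = 2/(4 + h))
(H(7) + 47)² = (2/(4 + 7) + 47)² = (2/11 + 47)² = (519/11)² = 269361/121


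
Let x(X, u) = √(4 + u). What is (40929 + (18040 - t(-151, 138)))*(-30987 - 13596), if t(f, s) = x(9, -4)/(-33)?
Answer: -2629014927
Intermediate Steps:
t(f, s) = 0 (t(f, s) = √(4 - 4)/(-33) = √0*(-1/33) = 0*(-1/33) = 0)
(40929 + (18040 - t(-151, 138)))*(-30987 - 13596) = (40929 + (18040 - 1*0))*(-30987 - 13596) = (40929 + (18040 + 0))*(-44583) = (40929 + 18040)*(-44583) = 58969*(-44583) = -2629014927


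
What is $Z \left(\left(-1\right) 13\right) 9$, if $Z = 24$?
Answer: $-2808$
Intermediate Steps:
$Z \left(\left(-1\right) 13\right) 9 = 24 \left(\left(-1\right) 13\right) 9 = 24 \left(-13\right) 9 = \left(-312\right) 9 = -2808$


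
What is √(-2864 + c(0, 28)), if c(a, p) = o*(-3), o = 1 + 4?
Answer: I*√2879 ≈ 53.656*I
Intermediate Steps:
o = 5
c(a, p) = -15 (c(a, p) = 5*(-3) = -15)
√(-2864 + c(0, 28)) = √(-2864 - 15) = √(-2879) = I*√2879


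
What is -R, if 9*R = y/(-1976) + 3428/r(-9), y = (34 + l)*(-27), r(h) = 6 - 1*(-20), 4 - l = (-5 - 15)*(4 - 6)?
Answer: -130237/8892 ≈ -14.647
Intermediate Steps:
l = -36 (l = 4 - (-5 - 15)*(4 - 6) = 4 - (-20)*(-2) = 4 - 1*40 = 4 - 40 = -36)
r(h) = 26 (r(h) = 6 + 20 = 26)
y = 54 (y = (34 - 36)*(-27) = -2*(-27) = 54)
R = 130237/8892 (R = (54/(-1976) + 3428/26)/9 = (54*(-1/1976) + 3428*(1/26))/9 = (-27/988 + 1714/13)/9 = (⅑)*(130237/988) = 130237/8892 ≈ 14.647)
-R = -1*130237/8892 = -130237/8892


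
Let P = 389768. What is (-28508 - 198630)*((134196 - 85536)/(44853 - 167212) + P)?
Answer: -10832568747023176/122359 ≈ -8.8531e+10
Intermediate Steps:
(-28508 - 198630)*((134196 - 85536)/(44853 - 167212) + P) = (-28508 - 198630)*((134196 - 85536)/(44853 - 167212) + 389768) = -227138*(48660/(-122359) + 389768) = -227138*(48660*(-1/122359) + 389768) = -227138*(-48660/122359 + 389768) = -227138*47691574052/122359 = -10832568747023176/122359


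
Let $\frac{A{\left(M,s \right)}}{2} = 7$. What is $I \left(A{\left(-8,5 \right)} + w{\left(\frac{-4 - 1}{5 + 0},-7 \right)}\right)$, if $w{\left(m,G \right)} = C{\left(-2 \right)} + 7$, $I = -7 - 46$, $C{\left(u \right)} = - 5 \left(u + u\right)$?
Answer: $-2173$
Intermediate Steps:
$C{\left(u \right)} = - 10 u$ ($C{\left(u \right)} = - 5 \cdot 2 u = - 10 u$)
$A{\left(M,s \right)} = 14$ ($A{\left(M,s \right)} = 2 \cdot 7 = 14$)
$I = -53$
$w{\left(m,G \right)} = 27$ ($w{\left(m,G \right)} = \left(-10\right) \left(-2\right) + 7 = 20 + 7 = 27$)
$I \left(A{\left(-8,5 \right)} + w{\left(\frac{-4 - 1}{5 + 0},-7 \right)}\right) = - 53 \left(14 + 27\right) = \left(-53\right) 41 = -2173$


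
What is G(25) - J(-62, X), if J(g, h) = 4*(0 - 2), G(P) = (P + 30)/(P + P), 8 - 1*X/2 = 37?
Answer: 91/10 ≈ 9.1000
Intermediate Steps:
X = -58 (X = 16 - 2*37 = 16 - 74 = -58)
G(P) = (30 + P)/(2*P) (G(P) = (30 + P)/((2*P)) = (30 + P)*(1/(2*P)) = (30 + P)/(2*P))
J(g, h) = -8 (J(g, h) = 4*(-2) = -8)
G(25) - J(-62, X) = (1/2)*(30 + 25)/25 - 1*(-8) = (1/2)*(1/25)*55 + 8 = 11/10 + 8 = 91/10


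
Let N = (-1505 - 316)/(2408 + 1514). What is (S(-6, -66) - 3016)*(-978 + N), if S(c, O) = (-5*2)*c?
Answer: 5671879686/1961 ≈ 2.8923e+6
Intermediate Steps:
S(c, O) = -10*c
N = -1821/3922 ≈ -0.46430
(S(-6, -66) - 3016)*(-978 + N) = (-10*(-6) - 3016)*(-978 - 1821/3922) = (60 - 3016)*(-3837537/3922) = -2956*(-3837537/3922) = 5671879686/1961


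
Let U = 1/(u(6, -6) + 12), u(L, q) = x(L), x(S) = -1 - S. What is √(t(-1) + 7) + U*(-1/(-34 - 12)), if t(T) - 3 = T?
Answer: 691/230 ≈ 3.0043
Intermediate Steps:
t(T) = 3 + T
u(L, q) = -1 - L
U = ⅕ (U = 1/((-1 - 1*6) + 12) = 1/((-1 - 6) + 12) = 1/(-7 + 12) = 1/5 = ⅕ ≈ 0.20000)
√(t(-1) + 7) + U*(-1/(-34 - 12)) = √((3 - 1) + 7) + (-1/(-34 - 12))/5 = √(2 + 7) + (-1/(-46))/5 = √9 + (-1*(-1/46))/5 = 3 + (⅕)*(1/46) = 3 + 1/230 = 691/230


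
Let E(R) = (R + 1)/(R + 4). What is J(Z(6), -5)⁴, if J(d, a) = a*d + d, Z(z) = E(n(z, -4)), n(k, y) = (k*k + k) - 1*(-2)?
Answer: 50625/256 ≈ 197.75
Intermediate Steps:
n(k, y) = 2 + k + k² (n(k, y) = (k² + k) + 2 = (k + k²) + 2 = 2 + k + k²)
E(R) = (1 + R)/(4 + R)
Z(z) = (3 + z + z²)/(6 + z + z²) (Z(z) = (1 + (2 + z + z²))/(4 + (2 + z + z²)) = (3 + z + z²)/(6 + z + z²))
J(d, a) = d + a*d
J(Z(6), -5)⁴ = (((3 + 6 + 6²)/(6 + 6 + 6²))*(1 - 5))⁴ = (((3 + 6 + 36)/(6 + 6 + 36))*(-4))⁴ = ((45/48)*(-4))⁴ = (((1/48)*45)*(-4))⁴ = ((15/16)*(-4))⁴ = (-15/4)⁴ = 50625/256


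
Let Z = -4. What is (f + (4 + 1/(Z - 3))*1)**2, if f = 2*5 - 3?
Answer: 5776/49 ≈ 117.88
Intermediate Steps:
f = 7 (f = 10 - 3 = 7)
(f + (4 + 1/(Z - 3))*1)**2 = (7 + (4 + 1/(-4 - 3))*1)**2 = (7 + (4 + 1/(-7))*1)**2 = (7 + (4 - 1/7)*1)**2 = (7 + (27/7)*1)**2 = (7 + 27/7)**2 = (76/7)**2 = 5776/49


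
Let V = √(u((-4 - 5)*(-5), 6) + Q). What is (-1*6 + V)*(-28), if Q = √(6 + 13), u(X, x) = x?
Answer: 168 - 28*√(6 + √19) ≈ 77.881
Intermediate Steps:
Q = √19 ≈ 4.3589
V = √(6 + √19) ≈ 3.2185
(-1*6 + V)*(-28) = (-1*6 + √(6 + √19))*(-28) = (-6 + √(6 + √19))*(-28) = 168 - 28*√(6 + √19)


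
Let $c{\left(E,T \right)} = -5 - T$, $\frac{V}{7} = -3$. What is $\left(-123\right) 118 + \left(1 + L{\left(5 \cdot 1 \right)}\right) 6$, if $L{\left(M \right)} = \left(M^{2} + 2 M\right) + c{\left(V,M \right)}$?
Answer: $-14358$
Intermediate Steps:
$V = -21$ ($V = 7 \left(-3\right) = -21$)
$L{\left(M \right)} = -5 + M + M^{2}$ ($L{\left(M \right)} = \left(M^{2} + 2 M\right) - \left(5 + M\right) = -5 + M + M^{2}$)
$\left(-123\right) 118 + \left(1 + L{\left(5 \cdot 1 \right)}\right) 6 = \left(-123\right) 118 + \left(1 + \left(-5 + 5 \cdot 1 + \left(5 \cdot 1\right)^{2}\right)\right) 6 = -14514 + \left(1 + \left(-5 + 5 + 5^{2}\right)\right) 6 = -14514 + \left(1 + \left(-5 + 5 + 25\right)\right) 6 = -14514 + \left(1 + 25\right) 6 = -14514 + 26 \cdot 6 = -14514 + 156 = -14358$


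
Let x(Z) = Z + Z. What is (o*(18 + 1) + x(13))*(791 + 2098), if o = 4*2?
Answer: 514242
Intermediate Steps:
x(Z) = 2*Z
o = 8
(o*(18 + 1) + x(13))*(791 + 2098) = (8*(18 + 1) + 2*13)*(791 + 2098) = (8*19 + 26)*2889 = (152 + 26)*2889 = 178*2889 = 514242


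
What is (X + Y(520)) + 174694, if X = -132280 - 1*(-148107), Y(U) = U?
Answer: 191041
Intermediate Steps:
X = 15827 (X = -132280 + 148107 = 15827)
(X + Y(520)) + 174694 = (15827 + 520) + 174694 = 16347 + 174694 = 191041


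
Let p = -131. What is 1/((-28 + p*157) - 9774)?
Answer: -1/30369 ≈ -3.2928e-5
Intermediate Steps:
1/((-28 + p*157) - 9774) = 1/((-28 - 131*157) - 9774) = 1/((-28 - 20567) - 9774) = 1/(-20595 - 9774) = 1/(-30369) = -1/30369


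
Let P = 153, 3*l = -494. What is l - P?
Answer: -953/3 ≈ -317.67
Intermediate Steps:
l = -494/3 (l = (⅓)*(-494) = -494/3 ≈ -164.67)
l - P = -494/3 - 1*153 = -494/3 - 153 = -953/3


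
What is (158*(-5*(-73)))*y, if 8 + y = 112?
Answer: 5997680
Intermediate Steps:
y = 104 (y = -8 + 112 = 104)
(158*(-5*(-73)))*y = (158*(-5*(-73)))*104 = (158*365)*104 = 57670*104 = 5997680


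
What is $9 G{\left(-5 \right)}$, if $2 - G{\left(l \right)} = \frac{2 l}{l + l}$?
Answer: $9$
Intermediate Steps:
$G{\left(l \right)} = 1$ ($G{\left(l \right)} = 2 - \frac{2 l}{l + l} = 2 - \frac{2 l}{2 l} = 2 - 2 l \frac{1}{2 l} = 2 - 1 = 1$)
$9 G{\left(-5 \right)} = 9 \cdot 1 = 9$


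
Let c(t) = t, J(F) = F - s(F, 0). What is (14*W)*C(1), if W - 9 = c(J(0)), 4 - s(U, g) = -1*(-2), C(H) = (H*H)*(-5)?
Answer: -490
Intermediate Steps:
C(H) = -5*H**2 (C(H) = H**2*(-5) = -5*H**2)
s(U, g) = 2 (s(U, g) = 4 - (-1)*(-2) = 4 - 1*2 = 4 - 2 = 2)
J(F) = -2 + F (J(F) = F - 1*2 = F - 2 = -2 + F)
W = 7 (W = 9 + (-2 + 0) = 9 - 2 = 7)
(14*W)*C(1) = (14*7)*(-5*1**2) = 98*(-5*1) = 98*(-5) = -490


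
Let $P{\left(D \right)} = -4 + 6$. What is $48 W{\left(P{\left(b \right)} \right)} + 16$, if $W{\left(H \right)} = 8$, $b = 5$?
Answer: $400$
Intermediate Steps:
$P{\left(D \right)} = 2$
$48 W{\left(P{\left(b \right)} \right)} + 16 = 48 \cdot 8 + 16 = 384 + 16 = 400$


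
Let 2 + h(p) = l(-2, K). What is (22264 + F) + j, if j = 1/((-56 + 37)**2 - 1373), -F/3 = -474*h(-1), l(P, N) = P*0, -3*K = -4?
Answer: 19653039/1012 ≈ 19420.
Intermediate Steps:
K = 4/3 (K = -1/3*(-4) = 4/3 ≈ 1.3333)
l(P, N) = 0
h(p) = -2 (h(p) = -2 + 0 = -2)
F = -2844 (F = -(-1422)*(-2) = -3*948 = -2844)
j = -1/1012 (j = 1/((-19)**2 - 1373) = 1/(361 - 1373) = 1/(-1012) = -1/1012 ≈ -0.00098814)
(22264 + F) + j = (22264 - 2844) - 1/1012 = 19420 - 1/1012 = 19653039/1012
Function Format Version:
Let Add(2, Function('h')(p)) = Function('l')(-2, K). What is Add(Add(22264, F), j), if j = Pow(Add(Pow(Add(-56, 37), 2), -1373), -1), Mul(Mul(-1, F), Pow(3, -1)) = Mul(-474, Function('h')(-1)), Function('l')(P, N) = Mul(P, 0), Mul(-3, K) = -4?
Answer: Rational(19653039, 1012) ≈ 19420.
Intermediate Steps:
K = Rational(4, 3) (K = Mul(Rational(-1, 3), -4) = Rational(4, 3) ≈ 1.3333)
Function('l')(P, N) = 0
Function('h')(p) = -2 (Function('h')(p) = Add(-2, 0) = -2)
F = -2844 (F = Mul(-3, Mul(-474, -2)) = Mul(-3, 948) = -2844)
j = Rational(-1, 1012) (j = Pow(Add(Pow(-19, 2), -1373), -1) = Pow(Add(361, -1373), -1) = Pow(-1012, -1) = Rational(-1, 1012) ≈ -0.00098814)
Add(Add(22264, F), j) = Add(Add(22264, -2844), Rational(-1, 1012)) = Add(19420, Rational(-1, 1012)) = Rational(19653039, 1012)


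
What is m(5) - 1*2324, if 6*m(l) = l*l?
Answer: -13919/6 ≈ -2319.8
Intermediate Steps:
m(l) = l²/6 (m(l) = (l*l)/6 = l²/6)
m(5) - 1*2324 = (⅙)*5² - 1*2324 = (⅙)*25 - 2324 = 25/6 - 2324 = -13919/6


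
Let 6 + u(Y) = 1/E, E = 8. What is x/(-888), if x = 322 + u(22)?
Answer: -843/2368 ≈ -0.35600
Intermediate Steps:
u(Y) = -47/8 (u(Y) = -6 + 1/8 = -47/8)
x = 2529/8 (x = 322 - 47/8 = 2529/8 ≈ 316.13)
x/(-888) = (2529/8)/(-888) = (2529/8)*(-1/888) = -843/2368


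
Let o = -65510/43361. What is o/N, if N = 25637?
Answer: -65510/1111645957 ≈ -5.8931e-5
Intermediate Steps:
o = -65510/43361 (o = -65510*1/43361 = -65510/43361 ≈ -1.5108)
o/N = -65510/43361/25637 = -65510/43361*1/25637 = -65510/1111645957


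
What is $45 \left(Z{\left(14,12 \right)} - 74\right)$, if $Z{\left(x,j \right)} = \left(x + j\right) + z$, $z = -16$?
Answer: $-2880$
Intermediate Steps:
$Z{\left(x,j \right)} = -16 + j + x$ ($Z{\left(x,j \right)} = \left(x + j\right) - 16 = \left(j + x\right) - 16 = -16 + j + x$)
$45 \left(Z{\left(14,12 \right)} - 74\right) = 45 \left(\left(-16 + 12 + 14\right) - 74\right) = 45 \left(10 - 74\right) = 45 \left(-64\right) = -2880$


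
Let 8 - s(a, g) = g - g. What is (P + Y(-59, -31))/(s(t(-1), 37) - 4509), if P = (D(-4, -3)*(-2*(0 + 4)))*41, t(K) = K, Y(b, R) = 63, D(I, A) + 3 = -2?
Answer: -1703/4501 ≈ -0.37836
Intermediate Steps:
D(I, A) = -5 (D(I, A) = -3 - 2 = -5)
s(a, g) = 8 (s(a, g) = 8 - (g - g) = 8 - 1*0 = 8 + 0 = 8)
P = 1640 (P = -(-10)*(0 + 4)*41 = -(-10)*4*41 = -5*(-8)*41 = 40*41 = 1640)
(P + Y(-59, -31))/(s(t(-1), 37) - 4509) = (1640 + 63)/(8 - 4509) = 1703/(-4501) = 1703*(-1/4501) = -1703/4501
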